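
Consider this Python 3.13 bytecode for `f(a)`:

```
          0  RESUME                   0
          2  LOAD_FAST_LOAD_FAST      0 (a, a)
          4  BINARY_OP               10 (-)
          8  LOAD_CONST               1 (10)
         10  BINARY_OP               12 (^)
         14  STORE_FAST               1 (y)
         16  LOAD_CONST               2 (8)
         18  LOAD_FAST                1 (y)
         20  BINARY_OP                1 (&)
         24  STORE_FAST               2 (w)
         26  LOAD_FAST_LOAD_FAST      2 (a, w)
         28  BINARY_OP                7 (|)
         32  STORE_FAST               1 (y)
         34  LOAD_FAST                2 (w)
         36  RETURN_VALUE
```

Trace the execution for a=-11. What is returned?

8

LOAD_FAST_LOAD_FAST a,a → push -11,-11. Stack: [-11, -11]
BINARY_OP - → -11 - -11 = 0. Stack: [0]
LOAD_CONST → push 10. Stack: [0, 10]
BINARY_OP ^ → 0 ^ 10 = 10. Stack: [10]
STORE_FAST y → y=10. Stack: []
LOAD_CONST → push 8. Stack: [8]
LOAD_FAST y → push 10. Stack: [8, 10]
BINARY_OP & → 8 & 10 = 8. Stack: [8]
STORE_FAST w → w=8. Stack: []
LOAD_FAST_LOAD_FAST a,w → push -11,8. Stack: [-11, 8]
BINARY_OP | → -11 | 8 = -3. Stack: [-3]
STORE_FAST y → y=-3. Stack: []
LOAD_FAST w → push 8. Stack: [8]
RETURN_VALUE → return 8.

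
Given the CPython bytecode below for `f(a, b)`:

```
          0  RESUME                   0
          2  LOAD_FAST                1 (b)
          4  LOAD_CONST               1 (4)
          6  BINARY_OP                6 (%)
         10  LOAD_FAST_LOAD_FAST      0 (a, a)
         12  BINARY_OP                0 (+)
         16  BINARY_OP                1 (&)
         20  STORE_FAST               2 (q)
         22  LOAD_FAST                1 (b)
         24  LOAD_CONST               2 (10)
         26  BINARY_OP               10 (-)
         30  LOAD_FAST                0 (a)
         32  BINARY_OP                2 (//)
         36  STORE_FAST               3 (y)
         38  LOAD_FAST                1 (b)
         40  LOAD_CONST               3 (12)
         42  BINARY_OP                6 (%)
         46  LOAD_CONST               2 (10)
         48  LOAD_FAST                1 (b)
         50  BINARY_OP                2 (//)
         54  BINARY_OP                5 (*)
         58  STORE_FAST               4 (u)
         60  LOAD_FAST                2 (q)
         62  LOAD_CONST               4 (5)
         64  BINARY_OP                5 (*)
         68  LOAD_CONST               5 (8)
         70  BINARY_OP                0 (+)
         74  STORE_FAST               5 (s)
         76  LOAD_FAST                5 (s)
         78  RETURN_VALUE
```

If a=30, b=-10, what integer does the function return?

LOAD_FAST b → push -10. Stack: [-10]
LOAD_CONST → push 4. Stack: [-10, 4]
BINARY_OP % → -10 % 4 = 2. Stack: [2]
LOAD_FAST_LOAD_FAST a,a → push 30,30. Stack: [2, 30, 30]
BINARY_OP + → 30 + 30 = 60. Stack: [2, 60]
BINARY_OP & → 2 & 60 = 0. Stack: [0]
STORE_FAST q → q=0. Stack: []
LOAD_FAST b → push -10. Stack: [-10]
LOAD_CONST → push 10. Stack: [-10, 10]
BINARY_OP - → -10 - 10 = -20. Stack: [-20]
LOAD_FAST a → push 30. Stack: [-20, 30]
BINARY_OP // → -20 // 30 = -1. Stack: [-1]
STORE_FAST y → y=-1. Stack: []
LOAD_FAST b → push -10. Stack: [-10]
LOAD_CONST → push 12. Stack: [-10, 12]
BINARY_OP % → -10 % 12 = 2. Stack: [2]
LOAD_CONST → push 10. Stack: [2, 10]
LOAD_FAST b → push -10. Stack: [2, 10, -10]
BINARY_OP // → 10 // -10 = -1. Stack: [2, -1]
BINARY_OP * → 2 * -1 = -2. Stack: [-2]
STORE_FAST u → u=-2. Stack: []
LOAD_FAST q → push 0. Stack: [0]
LOAD_CONST → push 5. Stack: [0, 5]
BINARY_OP * → 0 * 5 = 0. Stack: [0]
LOAD_CONST → push 8. Stack: [0, 8]
BINARY_OP + → 0 + 8 = 8. Stack: [8]
STORE_FAST s → s=8. Stack: []
LOAD_FAST s → push 8. Stack: [8]
RETURN_VALUE → return 8.

8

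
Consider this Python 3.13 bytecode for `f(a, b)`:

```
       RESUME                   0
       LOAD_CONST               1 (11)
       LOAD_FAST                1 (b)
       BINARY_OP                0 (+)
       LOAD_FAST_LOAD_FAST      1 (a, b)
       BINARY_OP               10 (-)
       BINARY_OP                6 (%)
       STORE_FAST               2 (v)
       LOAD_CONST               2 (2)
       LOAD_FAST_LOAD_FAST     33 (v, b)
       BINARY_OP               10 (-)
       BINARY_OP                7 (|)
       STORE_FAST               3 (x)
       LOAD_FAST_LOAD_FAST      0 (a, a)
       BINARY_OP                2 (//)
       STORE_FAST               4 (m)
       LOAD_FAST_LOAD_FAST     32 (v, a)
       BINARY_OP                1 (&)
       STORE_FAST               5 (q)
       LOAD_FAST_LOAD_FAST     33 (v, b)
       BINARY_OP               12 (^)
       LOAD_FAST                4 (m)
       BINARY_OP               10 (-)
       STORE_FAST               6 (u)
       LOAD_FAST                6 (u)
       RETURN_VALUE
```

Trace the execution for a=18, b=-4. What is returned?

LOAD_CONST → push 11. Stack: [11]
LOAD_FAST b → push -4. Stack: [11, -4]
BINARY_OP + → 11 + -4 = 7. Stack: [7]
LOAD_FAST_LOAD_FAST a,b → push 18,-4. Stack: [7, 18, -4]
BINARY_OP - → 18 - -4 = 22. Stack: [7, 22]
BINARY_OP % → 7 % 22 = 7. Stack: [7]
STORE_FAST v → v=7. Stack: []
LOAD_CONST → push 2. Stack: [2]
LOAD_FAST_LOAD_FAST v,b → push 7,-4. Stack: [2, 7, -4]
BINARY_OP - → 7 - -4 = 11. Stack: [2, 11]
BINARY_OP | → 2 | 11 = 11. Stack: [11]
STORE_FAST x → x=11. Stack: []
LOAD_FAST_LOAD_FAST a,a → push 18,18. Stack: [18, 18]
BINARY_OP // → 18 // 18 = 1. Stack: [1]
STORE_FAST m → m=1. Stack: []
LOAD_FAST_LOAD_FAST v,a → push 7,18. Stack: [7, 18]
BINARY_OP & → 7 & 18 = 2. Stack: [2]
STORE_FAST q → q=2. Stack: []
LOAD_FAST_LOAD_FAST v,b → push 7,-4. Stack: [7, -4]
BINARY_OP ^ → 7 ^ -4 = -5. Stack: [-5]
LOAD_FAST m → push 1. Stack: [-5, 1]
BINARY_OP - → -5 - 1 = -6. Stack: [-6]
STORE_FAST u → u=-6. Stack: []
LOAD_FAST u → push -6. Stack: [-6]
RETURN_VALUE → return -6.

-6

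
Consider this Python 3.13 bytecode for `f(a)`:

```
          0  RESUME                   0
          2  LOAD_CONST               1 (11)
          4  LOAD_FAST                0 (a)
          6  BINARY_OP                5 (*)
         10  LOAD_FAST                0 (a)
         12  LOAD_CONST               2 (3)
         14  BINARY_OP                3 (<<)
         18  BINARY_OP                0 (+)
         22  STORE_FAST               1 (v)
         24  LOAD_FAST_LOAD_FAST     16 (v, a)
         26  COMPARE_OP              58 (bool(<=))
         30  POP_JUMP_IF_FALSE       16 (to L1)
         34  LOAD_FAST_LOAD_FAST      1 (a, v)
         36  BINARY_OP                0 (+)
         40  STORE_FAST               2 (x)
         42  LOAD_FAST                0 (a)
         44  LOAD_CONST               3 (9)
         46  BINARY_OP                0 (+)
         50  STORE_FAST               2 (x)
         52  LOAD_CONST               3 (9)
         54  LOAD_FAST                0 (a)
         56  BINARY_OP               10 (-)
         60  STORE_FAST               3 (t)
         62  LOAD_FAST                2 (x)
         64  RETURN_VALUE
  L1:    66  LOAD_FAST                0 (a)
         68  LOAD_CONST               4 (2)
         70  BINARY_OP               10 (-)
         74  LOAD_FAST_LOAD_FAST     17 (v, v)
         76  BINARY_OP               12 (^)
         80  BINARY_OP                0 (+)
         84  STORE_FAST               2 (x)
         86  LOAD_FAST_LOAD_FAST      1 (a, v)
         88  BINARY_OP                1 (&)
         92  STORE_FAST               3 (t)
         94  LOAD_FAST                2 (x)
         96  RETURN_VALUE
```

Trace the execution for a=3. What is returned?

LOAD_CONST → push 11. Stack: [11]
LOAD_FAST a → push 3. Stack: [11, 3]
BINARY_OP * → 11 * 3 = 33. Stack: [33]
LOAD_FAST a → push 3. Stack: [33, 3]
LOAD_CONST → push 3. Stack: [33, 3, 3]
BINARY_OP << → 3 << 3 = 24. Stack: [33, 24]
BINARY_OP + → 33 + 24 = 57. Stack: [57]
STORE_FAST v → v=57. Stack: []
LOAD_FAST_LOAD_FAST v,a → push 57,3. Stack: [57, 3]
COMPARE_OP bool(<=) → 57 vs 3 = False. Stack: [False]
POP_JUMP_IF_FALSE → pop False; jump. Stack: []
LOAD_FAST a → push 3. Stack: [3]
LOAD_CONST → push 2. Stack: [3, 2]
BINARY_OP - → 3 - 2 = 1. Stack: [1]
LOAD_FAST_LOAD_FAST v,v → push 57,57. Stack: [1, 57, 57]
BINARY_OP ^ → 57 ^ 57 = 0. Stack: [1, 0]
BINARY_OP + → 1 + 0 = 1. Stack: [1]
STORE_FAST x → x=1. Stack: []
LOAD_FAST_LOAD_FAST a,v → push 3,57. Stack: [3, 57]
BINARY_OP & → 3 & 57 = 1. Stack: [1]
STORE_FAST t → t=1. Stack: []
LOAD_FAST x → push 1. Stack: [1]
RETURN_VALUE → return 1.

1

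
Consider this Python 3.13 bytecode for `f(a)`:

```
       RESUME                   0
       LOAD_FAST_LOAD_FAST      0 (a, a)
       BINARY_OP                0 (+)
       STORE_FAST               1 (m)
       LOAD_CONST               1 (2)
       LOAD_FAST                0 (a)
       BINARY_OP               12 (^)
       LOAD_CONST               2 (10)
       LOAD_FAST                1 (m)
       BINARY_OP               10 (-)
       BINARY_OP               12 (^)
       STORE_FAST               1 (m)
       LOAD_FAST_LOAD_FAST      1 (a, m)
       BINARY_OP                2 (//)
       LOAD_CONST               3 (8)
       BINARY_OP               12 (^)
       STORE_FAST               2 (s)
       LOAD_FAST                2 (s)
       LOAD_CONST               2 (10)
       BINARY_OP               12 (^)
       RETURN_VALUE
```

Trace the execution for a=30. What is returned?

LOAD_FAST_LOAD_FAST a,a → push 30,30. Stack: [30, 30]
BINARY_OP + → 30 + 30 = 60. Stack: [60]
STORE_FAST m → m=60. Stack: []
LOAD_CONST → push 2. Stack: [2]
LOAD_FAST a → push 30. Stack: [2, 30]
BINARY_OP ^ → 2 ^ 30 = 28. Stack: [28]
LOAD_CONST → push 10. Stack: [28, 10]
LOAD_FAST m → push 60. Stack: [28, 10, 60]
BINARY_OP - → 10 - 60 = -50. Stack: [28, -50]
BINARY_OP ^ → 28 ^ -50 = -46. Stack: [-46]
STORE_FAST m → m=-46. Stack: []
LOAD_FAST_LOAD_FAST a,m → push 30,-46. Stack: [30, -46]
BINARY_OP // → 30 // -46 = -1. Stack: [-1]
LOAD_CONST → push 8. Stack: [-1, 8]
BINARY_OP ^ → -1 ^ 8 = -9. Stack: [-9]
STORE_FAST s → s=-9. Stack: []
LOAD_FAST s → push -9. Stack: [-9]
LOAD_CONST → push 10. Stack: [-9, 10]
BINARY_OP ^ → -9 ^ 10 = -3. Stack: [-3]
RETURN_VALUE → return -3.

-3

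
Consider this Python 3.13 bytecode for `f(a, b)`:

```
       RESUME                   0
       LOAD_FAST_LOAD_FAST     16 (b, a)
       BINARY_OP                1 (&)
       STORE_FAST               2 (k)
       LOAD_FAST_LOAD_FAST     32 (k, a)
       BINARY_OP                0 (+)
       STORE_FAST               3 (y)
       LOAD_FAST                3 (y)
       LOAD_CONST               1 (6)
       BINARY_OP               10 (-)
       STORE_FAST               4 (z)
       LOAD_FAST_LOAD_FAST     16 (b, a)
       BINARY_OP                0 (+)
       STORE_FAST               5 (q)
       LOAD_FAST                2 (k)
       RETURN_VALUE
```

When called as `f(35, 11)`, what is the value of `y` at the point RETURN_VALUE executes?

LOAD_FAST_LOAD_FAST b,a → push 11,35. Stack: [11, 35]
BINARY_OP & → 11 & 35 = 3. Stack: [3]
STORE_FAST k → k=3. Stack: []
LOAD_FAST_LOAD_FAST k,a → push 3,35. Stack: [3, 35]
BINARY_OP + → 3 + 35 = 38. Stack: [38]
STORE_FAST y → y=38. Stack: []
LOAD_FAST y → push 38. Stack: [38]
LOAD_CONST → push 6. Stack: [38, 6]
BINARY_OP - → 38 - 6 = 32. Stack: [32]
STORE_FAST z → z=32. Stack: []
LOAD_FAST_LOAD_FAST b,a → push 11,35. Stack: [11, 35]
BINARY_OP + → 11 + 35 = 46. Stack: [46]
STORE_FAST q → q=46. Stack: []
LOAD_FAST k → push 3. Stack: [3]
RETURN_VALUE → return 3.

38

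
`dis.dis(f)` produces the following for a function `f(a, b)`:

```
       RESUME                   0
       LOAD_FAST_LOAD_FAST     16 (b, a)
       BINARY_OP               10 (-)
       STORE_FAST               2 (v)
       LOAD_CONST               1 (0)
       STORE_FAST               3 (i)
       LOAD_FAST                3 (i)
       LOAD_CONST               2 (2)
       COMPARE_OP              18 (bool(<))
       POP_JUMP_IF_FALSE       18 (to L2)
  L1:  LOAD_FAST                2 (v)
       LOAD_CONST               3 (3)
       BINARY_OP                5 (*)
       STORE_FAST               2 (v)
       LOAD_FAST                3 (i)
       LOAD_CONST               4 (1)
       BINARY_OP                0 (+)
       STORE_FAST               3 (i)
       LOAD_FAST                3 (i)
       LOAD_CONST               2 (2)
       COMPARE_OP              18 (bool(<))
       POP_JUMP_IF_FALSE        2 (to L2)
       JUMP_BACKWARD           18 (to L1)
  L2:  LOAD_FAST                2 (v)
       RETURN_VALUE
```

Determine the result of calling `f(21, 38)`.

LOAD_FAST_LOAD_FAST b,a → push 38,21. Stack: [38, 21]
BINARY_OP - → 38 - 21 = 17. Stack: [17]
STORE_FAST v → v=17. Stack: []
LOAD_CONST → push 0. Stack: [0]
STORE_FAST i → i=0. Stack: []
LOAD_FAST i → push 0. Stack: [0]
LOAD_CONST → push 2. Stack: [0, 2]
COMPARE_OP bool(<) → 0 vs 2 = True. Stack: [True]
POP_JUMP_IF_FALSE → pop True; no jump. Stack: []
LOAD_FAST v → push 17. Stack: [17]
LOAD_CONST → push 3. Stack: [17, 3]
BINARY_OP * → 17 * 3 = 51. Stack: [51]
STORE_FAST v → v=51. Stack: []
LOAD_FAST i → push 0. Stack: [0]
LOAD_CONST → push 1. Stack: [0, 1]
BINARY_OP + → 0 + 1 = 1. Stack: [1]
STORE_FAST i → i=1. Stack: []
LOAD_FAST i → push 1. Stack: [1]
LOAD_CONST → push 2. Stack: [1, 2]
COMPARE_OP bool(<) → 1 vs 2 = True. Stack: [True]
POP_JUMP_IF_FALSE → pop True; no jump. Stack: []
LOAD_FAST v → push 51. Stack: [51]
LOAD_CONST → push 3. Stack: [51, 3]
BINARY_OP * → 51 * 3 = 153. Stack: [153]
STORE_FAST v → v=153. Stack: []
LOAD_FAST i → push 1. Stack: [1]
LOAD_CONST → push 1. Stack: [1, 1]
BINARY_OP + → 1 + 1 = 2. Stack: [2]
STORE_FAST i → i=2. Stack: []
LOAD_FAST i → push 2. Stack: [2]
LOAD_CONST → push 2. Stack: [2, 2]
COMPARE_OP bool(<) → 2 vs 2 = False. Stack: [False]
POP_JUMP_IF_FALSE → pop False; jump. Stack: []
LOAD_FAST v → push 153. Stack: [153]
RETURN_VALUE → return 153.

153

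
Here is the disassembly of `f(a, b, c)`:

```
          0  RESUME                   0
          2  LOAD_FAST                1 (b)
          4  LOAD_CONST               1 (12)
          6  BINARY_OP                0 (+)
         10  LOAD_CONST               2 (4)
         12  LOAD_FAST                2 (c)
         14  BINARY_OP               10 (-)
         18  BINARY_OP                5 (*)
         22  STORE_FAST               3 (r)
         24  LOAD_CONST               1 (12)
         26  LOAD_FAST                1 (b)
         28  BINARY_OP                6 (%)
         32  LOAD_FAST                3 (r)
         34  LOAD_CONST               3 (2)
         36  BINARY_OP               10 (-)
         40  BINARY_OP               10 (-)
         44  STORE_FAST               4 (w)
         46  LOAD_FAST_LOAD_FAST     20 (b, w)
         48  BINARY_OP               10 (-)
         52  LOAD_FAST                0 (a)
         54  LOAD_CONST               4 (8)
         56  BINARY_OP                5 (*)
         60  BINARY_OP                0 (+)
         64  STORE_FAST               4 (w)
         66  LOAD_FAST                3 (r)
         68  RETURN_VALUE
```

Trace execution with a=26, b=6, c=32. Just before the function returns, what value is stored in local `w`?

LOAD_FAST b → push 6. Stack: [6]
LOAD_CONST → push 12. Stack: [6, 12]
BINARY_OP + → 6 + 12 = 18. Stack: [18]
LOAD_CONST → push 4. Stack: [18, 4]
LOAD_FAST c → push 32. Stack: [18, 4, 32]
BINARY_OP - → 4 - 32 = -28. Stack: [18, -28]
BINARY_OP * → 18 * -28 = -504. Stack: [-504]
STORE_FAST r → r=-504. Stack: []
LOAD_CONST → push 12. Stack: [12]
LOAD_FAST b → push 6. Stack: [12, 6]
BINARY_OP % → 12 % 6 = 0. Stack: [0]
LOAD_FAST r → push -504. Stack: [0, -504]
LOAD_CONST → push 2. Stack: [0, -504, 2]
BINARY_OP - → -504 - 2 = -506. Stack: [0, -506]
BINARY_OP - → 0 - -506 = 506. Stack: [506]
STORE_FAST w → w=506. Stack: []
LOAD_FAST_LOAD_FAST b,w → push 6,506. Stack: [6, 506]
BINARY_OP - → 6 - 506 = -500. Stack: [-500]
LOAD_FAST a → push 26. Stack: [-500, 26]
LOAD_CONST → push 8. Stack: [-500, 26, 8]
BINARY_OP * → 26 * 8 = 208. Stack: [-500, 208]
BINARY_OP + → -500 + 208 = -292. Stack: [-292]
STORE_FAST w → w=-292. Stack: []
LOAD_FAST r → push -504. Stack: [-504]
RETURN_VALUE → return -504.

-292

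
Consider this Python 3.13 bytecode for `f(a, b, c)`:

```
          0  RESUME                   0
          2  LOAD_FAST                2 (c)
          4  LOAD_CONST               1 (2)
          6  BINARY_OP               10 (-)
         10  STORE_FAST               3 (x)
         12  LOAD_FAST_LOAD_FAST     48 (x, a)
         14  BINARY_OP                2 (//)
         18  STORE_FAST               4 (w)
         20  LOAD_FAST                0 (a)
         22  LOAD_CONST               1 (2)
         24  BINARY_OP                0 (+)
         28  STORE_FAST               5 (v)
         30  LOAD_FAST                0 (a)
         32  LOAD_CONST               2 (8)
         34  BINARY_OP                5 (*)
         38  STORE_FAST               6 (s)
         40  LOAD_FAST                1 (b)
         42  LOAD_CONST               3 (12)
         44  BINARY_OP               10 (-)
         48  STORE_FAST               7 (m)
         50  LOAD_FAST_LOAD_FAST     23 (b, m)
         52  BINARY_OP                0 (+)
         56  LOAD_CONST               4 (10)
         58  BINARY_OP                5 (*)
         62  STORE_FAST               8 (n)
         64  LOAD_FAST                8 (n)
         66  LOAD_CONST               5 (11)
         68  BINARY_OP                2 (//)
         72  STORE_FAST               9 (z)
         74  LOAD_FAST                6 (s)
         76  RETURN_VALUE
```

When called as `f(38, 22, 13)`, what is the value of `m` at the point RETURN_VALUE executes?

LOAD_FAST c → push 13. Stack: [13]
LOAD_CONST → push 2. Stack: [13, 2]
BINARY_OP - → 13 - 2 = 11. Stack: [11]
STORE_FAST x → x=11. Stack: []
LOAD_FAST_LOAD_FAST x,a → push 11,38. Stack: [11, 38]
BINARY_OP // → 11 // 38 = 0. Stack: [0]
STORE_FAST w → w=0. Stack: []
LOAD_FAST a → push 38. Stack: [38]
LOAD_CONST → push 2. Stack: [38, 2]
BINARY_OP + → 38 + 2 = 40. Stack: [40]
STORE_FAST v → v=40. Stack: []
LOAD_FAST a → push 38. Stack: [38]
LOAD_CONST → push 8. Stack: [38, 8]
BINARY_OP * → 38 * 8 = 304. Stack: [304]
STORE_FAST s → s=304. Stack: []
LOAD_FAST b → push 22. Stack: [22]
LOAD_CONST → push 12. Stack: [22, 12]
BINARY_OP - → 22 - 12 = 10. Stack: [10]
STORE_FAST m → m=10. Stack: []
LOAD_FAST_LOAD_FAST b,m → push 22,10. Stack: [22, 10]
BINARY_OP + → 22 + 10 = 32. Stack: [32]
LOAD_CONST → push 10. Stack: [32, 10]
BINARY_OP * → 32 * 10 = 320. Stack: [320]
STORE_FAST n → n=320. Stack: []
LOAD_FAST n → push 320. Stack: [320]
LOAD_CONST → push 11. Stack: [320, 11]
BINARY_OP // → 320 // 11 = 29. Stack: [29]
STORE_FAST z → z=29. Stack: []
LOAD_FAST s → push 304. Stack: [304]
RETURN_VALUE → return 304.

10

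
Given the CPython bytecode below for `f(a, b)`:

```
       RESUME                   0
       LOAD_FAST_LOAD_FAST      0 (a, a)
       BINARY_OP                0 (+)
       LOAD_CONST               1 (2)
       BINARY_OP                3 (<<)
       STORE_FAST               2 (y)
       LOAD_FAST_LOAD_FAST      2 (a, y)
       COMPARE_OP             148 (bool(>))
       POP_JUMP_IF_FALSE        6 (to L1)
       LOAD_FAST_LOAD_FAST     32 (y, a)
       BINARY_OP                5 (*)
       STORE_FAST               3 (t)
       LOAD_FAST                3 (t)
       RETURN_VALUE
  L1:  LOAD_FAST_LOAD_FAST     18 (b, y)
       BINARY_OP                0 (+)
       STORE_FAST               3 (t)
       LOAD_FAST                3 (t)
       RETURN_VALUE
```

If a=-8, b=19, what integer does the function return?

LOAD_FAST_LOAD_FAST a,a → push -8,-8. Stack: [-8, -8]
BINARY_OP + → -8 + -8 = -16. Stack: [-16]
LOAD_CONST → push 2. Stack: [-16, 2]
BINARY_OP << → -16 << 2 = -64. Stack: [-64]
STORE_FAST y → y=-64. Stack: []
LOAD_FAST_LOAD_FAST a,y → push -8,-64. Stack: [-8, -64]
COMPARE_OP bool(>) → -8 vs -64 = True. Stack: [True]
POP_JUMP_IF_FALSE → pop True; no jump. Stack: []
LOAD_FAST_LOAD_FAST y,a → push -64,-8. Stack: [-64, -8]
BINARY_OP * → -64 * -8 = 512. Stack: [512]
STORE_FAST t → t=512. Stack: []
LOAD_FAST t → push 512. Stack: [512]
RETURN_VALUE → return 512.

512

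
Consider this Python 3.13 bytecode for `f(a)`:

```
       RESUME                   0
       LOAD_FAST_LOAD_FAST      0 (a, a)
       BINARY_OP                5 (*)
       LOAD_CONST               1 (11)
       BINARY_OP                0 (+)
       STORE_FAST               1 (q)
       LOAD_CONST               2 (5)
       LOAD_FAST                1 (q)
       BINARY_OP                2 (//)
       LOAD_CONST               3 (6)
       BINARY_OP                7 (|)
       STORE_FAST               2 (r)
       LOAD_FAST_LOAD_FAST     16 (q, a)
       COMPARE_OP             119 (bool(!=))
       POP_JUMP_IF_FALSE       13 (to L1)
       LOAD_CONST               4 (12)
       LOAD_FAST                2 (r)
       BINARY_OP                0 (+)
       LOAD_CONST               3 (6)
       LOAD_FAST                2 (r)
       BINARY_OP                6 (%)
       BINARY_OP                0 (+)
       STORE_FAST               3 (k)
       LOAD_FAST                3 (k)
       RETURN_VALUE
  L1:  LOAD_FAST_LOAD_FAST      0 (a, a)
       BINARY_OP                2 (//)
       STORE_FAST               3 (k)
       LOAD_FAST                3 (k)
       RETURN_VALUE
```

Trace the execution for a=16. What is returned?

18

LOAD_FAST_LOAD_FAST a,a → push 16,16. Stack: [16, 16]
BINARY_OP * → 16 * 16 = 256. Stack: [256]
LOAD_CONST → push 11. Stack: [256, 11]
BINARY_OP + → 256 + 11 = 267. Stack: [267]
STORE_FAST q → q=267. Stack: []
LOAD_CONST → push 5. Stack: [5]
LOAD_FAST q → push 267. Stack: [5, 267]
BINARY_OP // → 5 // 267 = 0. Stack: [0]
LOAD_CONST → push 6. Stack: [0, 6]
BINARY_OP | → 0 | 6 = 6. Stack: [6]
STORE_FAST r → r=6. Stack: []
LOAD_FAST_LOAD_FAST q,a → push 267,16. Stack: [267, 16]
COMPARE_OP bool(!=) → 267 vs 16 = True. Stack: [True]
POP_JUMP_IF_FALSE → pop True; no jump. Stack: []
LOAD_CONST → push 12. Stack: [12]
LOAD_FAST r → push 6. Stack: [12, 6]
BINARY_OP + → 12 + 6 = 18. Stack: [18]
LOAD_CONST → push 6. Stack: [18, 6]
LOAD_FAST r → push 6. Stack: [18, 6, 6]
BINARY_OP % → 6 % 6 = 0. Stack: [18, 0]
BINARY_OP + → 18 + 0 = 18. Stack: [18]
STORE_FAST k → k=18. Stack: []
LOAD_FAST k → push 18. Stack: [18]
RETURN_VALUE → return 18.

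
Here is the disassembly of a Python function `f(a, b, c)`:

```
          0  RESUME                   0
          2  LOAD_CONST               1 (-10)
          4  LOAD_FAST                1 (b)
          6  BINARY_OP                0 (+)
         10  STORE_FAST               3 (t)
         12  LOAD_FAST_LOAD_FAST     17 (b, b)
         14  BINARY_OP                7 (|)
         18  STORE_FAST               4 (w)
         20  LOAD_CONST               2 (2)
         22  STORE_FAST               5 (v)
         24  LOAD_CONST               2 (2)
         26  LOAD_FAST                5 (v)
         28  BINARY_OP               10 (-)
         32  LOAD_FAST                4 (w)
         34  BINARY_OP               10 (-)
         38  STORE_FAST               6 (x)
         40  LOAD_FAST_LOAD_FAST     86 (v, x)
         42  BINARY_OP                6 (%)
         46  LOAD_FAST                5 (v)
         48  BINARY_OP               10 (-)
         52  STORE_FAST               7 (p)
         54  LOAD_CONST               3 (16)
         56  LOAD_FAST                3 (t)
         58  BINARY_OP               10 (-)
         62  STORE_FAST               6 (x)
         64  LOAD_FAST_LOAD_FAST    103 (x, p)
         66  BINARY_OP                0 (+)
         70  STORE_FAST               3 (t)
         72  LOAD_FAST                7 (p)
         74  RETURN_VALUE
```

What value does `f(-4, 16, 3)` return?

LOAD_CONST → push -10. Stack: [-10]
LOAD_FAST b → push 16. Stack: [-10, 16]
BINARY_OP + → -10 + 16 = 6. Stack: [6]
STORE_FAST t → t=6. Stack: []
LOAD_FAST_LOAD_FAST b,b → push 16,16. Stack: [16, 16]
BINARY_OP | → 16 | 16 = 16. Stack: [16]
STORE_FAST w → w=16. Stack: []
LOAD_CONST → push 2. Stack: [2]
STORE_FAST v → v=2. Stack: []
LOAD_CONST → push 2. Stack: [2]
LOAD_FAST v → push 2. Stack: [2, 2]
BINARY_OP - → 2 - 2 = 0. Stack: [0]
LOAD_FAST w → push 16. Stack: [0, 16]
BINARY_OP - → 0 - 16 = -16. Stack: [-16]
STORE_FAST x → x=-16. Stack: []
LOAD_FAST_LOAD_FAST v,x → push 2,-16. Stack: [2, -16]
BINARY_OP % → 2 % -16 = -14. Stack: [-14]
LOAD_FAST v → push 2. Stack: [-14, 2]
BINARY_OP - → -14 - 2 = -16. Stack: [-16]
STORE_FAST p → p=-16. Stack: []
LOAD_CONST → push 16. Stack: [16]
LOAD_FAST t → push 6. Stack: [16, 6]
BINARY_OP - → 16 - 6 = 10. Stack: [10]
STORE_FAST x → x=10. Stack: []
LOAD_FAST_LOAD_FAST x,p → push 10,-16. Stack: [10, -16]
BINARY_OP + → 10 + -16 = -6. Stack: [-6]
STORE_FAST t → t=-6. Stack: []
LOAD_FAST p → push -16. Stack: [-16]
RETURN_VALUE → return -16.

-16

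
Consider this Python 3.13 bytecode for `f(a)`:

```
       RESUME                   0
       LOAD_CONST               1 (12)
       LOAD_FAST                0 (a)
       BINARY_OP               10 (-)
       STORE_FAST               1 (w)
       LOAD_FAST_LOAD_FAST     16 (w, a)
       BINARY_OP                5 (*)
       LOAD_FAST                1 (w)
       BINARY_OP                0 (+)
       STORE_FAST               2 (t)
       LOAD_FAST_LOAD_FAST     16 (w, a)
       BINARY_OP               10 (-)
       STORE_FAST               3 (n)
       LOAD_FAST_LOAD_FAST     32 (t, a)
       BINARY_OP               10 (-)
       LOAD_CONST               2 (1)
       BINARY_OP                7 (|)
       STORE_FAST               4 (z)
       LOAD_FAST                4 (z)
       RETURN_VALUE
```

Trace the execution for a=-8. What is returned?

LOAD_CONST → push 12. Stack: [12]
LOAD_FAST a → push -8. Stack: [12, -8]
BINARY_OP - → 12 - -8 = 20. Stack: [20]
STORE_FAST w → w=20. Stack: []
LOAD_FAST_LOAD_FAST w,a → push 20,-8. Stack: [20, -8]
BINARY_OP * → 20 * -8 = -160. Stack: [-160]
LOAD_FAST w → push 20. Stack: [-160, 20]
BINARY_OP + → -160 + 20 = -140. Stack: [-140]
STORE_FAST t → t=-140. Stack: []
LOAD_FAST_LOAD_FAST w,a → push 20,-8. Stack: [20, -8]
BINARY_OP - → 20 - -8 = 28. Stack: [28]
STORE_FAST n → n=28. Stack: []
LOAD_FAST_LOAD_FAST t,a → push -140,-8. Stack: [-140, -8]
BINARY_OP - → -140 - -8 = -132. Stack: [-132]
LOAD_CONST → push 1. Stack: [-132, 1]
BINARY_OP | → -132 | 1 = -131. Stack: [-131]
STORE_FAST z → z=-131. Stack: []
LOAD_FAST z → push -131. Stack: [-131]
RETURN_VALUE → return -131.

-131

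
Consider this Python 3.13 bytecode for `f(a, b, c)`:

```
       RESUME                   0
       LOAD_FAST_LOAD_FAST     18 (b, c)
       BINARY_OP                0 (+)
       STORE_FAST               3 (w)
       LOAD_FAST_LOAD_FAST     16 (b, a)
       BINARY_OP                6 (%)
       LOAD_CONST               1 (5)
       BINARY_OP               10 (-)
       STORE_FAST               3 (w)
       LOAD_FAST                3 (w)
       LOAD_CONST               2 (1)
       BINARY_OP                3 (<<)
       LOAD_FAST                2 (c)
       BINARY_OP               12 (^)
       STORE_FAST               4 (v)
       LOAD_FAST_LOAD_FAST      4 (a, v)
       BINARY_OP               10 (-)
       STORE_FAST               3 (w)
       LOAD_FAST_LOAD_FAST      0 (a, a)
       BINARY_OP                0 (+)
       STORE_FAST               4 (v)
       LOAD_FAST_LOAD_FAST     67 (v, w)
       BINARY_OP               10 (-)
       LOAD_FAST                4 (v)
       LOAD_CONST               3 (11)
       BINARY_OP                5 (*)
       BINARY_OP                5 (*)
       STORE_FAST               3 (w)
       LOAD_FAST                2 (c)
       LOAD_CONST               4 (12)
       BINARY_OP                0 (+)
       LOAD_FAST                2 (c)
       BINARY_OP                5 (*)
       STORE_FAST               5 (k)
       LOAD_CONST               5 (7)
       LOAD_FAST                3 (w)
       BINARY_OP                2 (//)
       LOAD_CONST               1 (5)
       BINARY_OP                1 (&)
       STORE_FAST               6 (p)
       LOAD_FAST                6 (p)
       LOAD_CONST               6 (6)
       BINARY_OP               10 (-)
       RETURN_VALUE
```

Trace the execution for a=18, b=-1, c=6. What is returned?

LOAD_FAST_LOAD_FAST b,c → push -1,6. Stack: [-1, 6]
BINARY_OP + → -1 + 6 = 5. Stack: [5]
STORE_FAST w → w=5. Stack: []
LOAD_FAST_LOAD_FAST b,a → push -1,18. Stack: [-1, 18]
BINARY_OP % → -1 % 18 = 17. Stack: [17]
LOAD_CONST → push 5. Stack: [17, 5]
BINARY_OP - → 17 - 5 = 12. Stack: [12]
STORE_FAST w → w=12. Stack: []
LOAD_FAST w → push 12. Stack: [12]
LOAD_CONST → push 1. Stack: [12, 1]
BINARY_OP << → 12 << 1 = 24. Stack: [24]
LOAD_FAST c → push 6. Stack: [24, 6]
BINARY_OP ^ → 24 ^ 6 = 30. Stack: [30]
STORE_FAST v → v=30. Stack: []
LOAD_FAST_LOAD_FAST a,v → push 18,30. Stack: [18, 30]
BINARY_OP - → 18 - 30 = -12. Stack: [-12]
STORE_FAST w → w=-12. Stack: []
LOAD_FAST_LOAD_FAST a,a → push 18,18. Stack: [18, 18]
BINARY_OP + → 18 + 18 = 36. Stack: [36]
STORE_FAST v → v=36. Stack: []
LOAD_FAST_LOAD_FAST v,w → push 36,-12. Stack: [36, -12]
BINARY_OP - → 36 - -12 = 48. Stack: [48]
LOAD_FAST v → push 36. Stack: [48, 36]
LOAD_CONST → push 11. Stack: [48, 36, 11]
BINARY_OP * → 36 * 11 = 396. Stack: [48, 396]
BINARY_OP * → 48 * 396 = 19008. Stack: [19008]
STORE_FAST w → w=19008. Stack: []
LOAD_FAST c → push 6. Stack: [6]
LOAD_CONST → push 12. Stack: [6, 12]
BINARY_OP + → 6 + 12 = 18. Stack: [18]
LOAD_FAST c → push 6. Stack: [18, 6]
BINARY_OP * → 18 * 6 = 108. Stack: [108]
STORE_FAST k → k=108. Stack: []
LOAD_CONST → push 7. Stack: [7]
LOAD_FAST w → push 19008. Stack: [7, 19008]
BINARY_OP // → 7 // 19008 = 0. Stack: [0]
LOAD_CONST → push 5. Stack: [0, 5]
BINARY_OP & → 0 & 5 = 0. Stack: [0]
STORE_FAST p → p=0. Stack: []
LOAD_FAST p → push 0. Stack: [0]
LOAD_CONST → push 6. Stack: [0, 6]
BINARY_OP - → 0 - 6 = -6. Stack: [-6]
RETURN_VALUE → return -6.

-6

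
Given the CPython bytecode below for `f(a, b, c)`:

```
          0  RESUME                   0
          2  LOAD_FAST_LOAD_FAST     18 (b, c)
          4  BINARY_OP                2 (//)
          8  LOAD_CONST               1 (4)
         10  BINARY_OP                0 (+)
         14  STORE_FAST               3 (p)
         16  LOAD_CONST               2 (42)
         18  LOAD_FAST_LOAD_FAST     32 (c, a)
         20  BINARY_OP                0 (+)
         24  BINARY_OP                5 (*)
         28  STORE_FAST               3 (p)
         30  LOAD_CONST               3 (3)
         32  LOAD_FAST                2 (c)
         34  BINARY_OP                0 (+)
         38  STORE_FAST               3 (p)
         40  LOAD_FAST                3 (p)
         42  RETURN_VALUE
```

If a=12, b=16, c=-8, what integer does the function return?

-5

LOAD_FAST_LOAD_FAST b,c → push 16,-8. Stack: [16, -8]
BINARY_OP // → 16 // -8 = -2. Stack: [-2]
LOAD_CONST → push 4. Stack: [-2, 4]
BINARY_OP + → -2 + 4 = 2. Stack: [2]
STORE_FAST p → p=2. Stack: []
LOAD_CONST → push 42. Stack: [42]
LOAD_FAST_LOAD_FAST c,a → push -8,12. Stack: [42, -8, 12]
BINARY_OP + → -8 + 12 = 4. Stack: [42, 4]
BINARY_OP * → 42 * 4 = 168. Stack: [168]
STORE_FAST p → p=168. Stack: []
LOAD_CONST → push 3. Stack: [3]
LOAD_FAST c → push -8. Stack: [3, -8]
BINARY_OP + → 3 + -8 = -5. Stack: [-5]
STORE_FAST p → p=-5. Stack: []
LOAD_FAST p → push -5. Stack: [-5]
RETURN_VALUE → return -5.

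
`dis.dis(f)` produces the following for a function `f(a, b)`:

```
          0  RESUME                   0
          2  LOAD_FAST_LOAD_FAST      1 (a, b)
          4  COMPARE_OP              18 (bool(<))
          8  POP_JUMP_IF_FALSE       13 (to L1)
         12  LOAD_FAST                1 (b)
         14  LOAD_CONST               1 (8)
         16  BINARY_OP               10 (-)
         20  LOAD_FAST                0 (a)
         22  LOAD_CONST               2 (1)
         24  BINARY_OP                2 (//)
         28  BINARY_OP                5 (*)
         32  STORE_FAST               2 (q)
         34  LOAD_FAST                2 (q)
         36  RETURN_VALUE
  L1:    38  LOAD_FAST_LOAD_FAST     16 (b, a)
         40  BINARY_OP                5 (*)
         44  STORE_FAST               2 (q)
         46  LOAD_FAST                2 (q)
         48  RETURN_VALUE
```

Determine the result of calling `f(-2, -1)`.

18

LOAD_FAST_LOAD_FAST a,b → push -2,-1. Stack: [-2, -1]
COMPARE_OP bool(<) → -2 vs -1 = True. Stack: [True]
POP_JUMP_IF_FALSE → pop True; no jump. Stack: []
LOAD_FAST b → push -1. Stack: [-1]
LOAD_CONST → push 8. Stack: [-1, 8]
BINARY_OP - → -1 - 8 = -9. Stack: [-9]
LOAD_FAST a → push -2. Stack: [-9, -2]
LOAD_CONST → push 1. Stack: [-9, -2, 1]
BINARY_OP // → -2 // 1 = -2. Stack: [-9, -2]
BINARY_OP * → -9 * -2 = 18. Stack: [18]
STORE_FAST q → q=18. Stack: []
LOAD_FAST q → push 18. Stack: [18]
RETURN_VALUE → return 18.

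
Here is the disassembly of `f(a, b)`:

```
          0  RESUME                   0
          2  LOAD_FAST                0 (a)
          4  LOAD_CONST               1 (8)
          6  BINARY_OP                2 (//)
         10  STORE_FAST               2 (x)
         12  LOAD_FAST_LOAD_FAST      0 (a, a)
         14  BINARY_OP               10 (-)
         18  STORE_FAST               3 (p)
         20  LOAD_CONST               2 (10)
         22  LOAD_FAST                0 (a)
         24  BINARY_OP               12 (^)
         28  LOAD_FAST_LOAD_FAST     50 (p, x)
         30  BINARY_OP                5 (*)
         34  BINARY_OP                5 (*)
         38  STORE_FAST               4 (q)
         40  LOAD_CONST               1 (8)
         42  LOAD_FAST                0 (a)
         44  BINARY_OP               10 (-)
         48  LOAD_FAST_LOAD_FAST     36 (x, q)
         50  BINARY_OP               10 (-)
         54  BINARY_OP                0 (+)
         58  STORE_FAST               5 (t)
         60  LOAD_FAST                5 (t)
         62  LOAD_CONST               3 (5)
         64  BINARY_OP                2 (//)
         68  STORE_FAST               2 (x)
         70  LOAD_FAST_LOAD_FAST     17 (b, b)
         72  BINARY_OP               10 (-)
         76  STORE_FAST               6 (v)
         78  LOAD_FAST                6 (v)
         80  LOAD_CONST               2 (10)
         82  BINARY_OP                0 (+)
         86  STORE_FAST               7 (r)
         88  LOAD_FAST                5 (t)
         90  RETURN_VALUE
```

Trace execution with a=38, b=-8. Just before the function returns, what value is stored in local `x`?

-6

LOAD_FAST a → push 38. Stack: [38]
LOAD_CONST → push 8. Stack: [38, 8]
BINARY_OP // → 38 // 8 = 4. Stack: [4]
STORE_FAST x → x=4. Stack: []
LOAD_FAST_LOAD_FAST a,a → push 38,38. Stack: [38, 38]
BINARY_OP - → 38 - 38 = 0. Stack: [0]
STORE_FAST p → p=0. Stack: []
LOAD_CONST → push 10. Stack: [10]
LOAD_FAST a → push 38. Stack: [10, 38]
BINARY_OP ^ → 10 ^ 38 = 44. Stack: [44]
LOAD_FAST_LOAD_FAST p,x → push 0,4. Stack: [44, 0, 4]
BINARY_OP * → 0 * 4 = 0. Stack: [44, 0]
BINARY_OP * → 44 * 0 = 0. Stack: [0]
STORE_FAST q → q=0. Stack: []
LOAD_CONST → push 8. Stack: [8]
LOAD_FAST a → push 38. Stack: [8, 38]
BINARY_OP - → 8 - 38 = -30. Stack: [-30]
LOAD_FAST_LOAD_FAST x,q → push 4,0. Stack: [-30, 4, 0]
BINARY_OP - → 4 - 0 = 4. Stack: [-30, 4]
BINARY_OP + → -30 + 4 = -26. Stack: [-26]
STORE_FAST t → t=-26. Stack: []
LOAD_FAST t → push -26. Stack: [-26]
LOAD_CONST → push 5. Stack: [-26, 5]
BINARY_OP // → -26 // 5 = -6. Stack: [-6]
STORE_FAST x → x=-6. Stack: []
LOAD_FAST_LOAD_FAST b,b → push -8,-8. Stack: [-8, -8]
BINARY_OP - → -8 - -8 = 0. Stack: [0]
STORE_FAST v → v=0. Stack: []
LOAD_FAST v → push 0. Stack: [0]
LOAD_CONST → push 10. Stack: [0, 10]
BINARY_OP + → 0 + 10 = 10. Stack: [10]
STORE_FAST r → r=10. Stack: []
LOAD_FAST t → push -26. Stack: [-26]
RETURN_VALUE → return -26.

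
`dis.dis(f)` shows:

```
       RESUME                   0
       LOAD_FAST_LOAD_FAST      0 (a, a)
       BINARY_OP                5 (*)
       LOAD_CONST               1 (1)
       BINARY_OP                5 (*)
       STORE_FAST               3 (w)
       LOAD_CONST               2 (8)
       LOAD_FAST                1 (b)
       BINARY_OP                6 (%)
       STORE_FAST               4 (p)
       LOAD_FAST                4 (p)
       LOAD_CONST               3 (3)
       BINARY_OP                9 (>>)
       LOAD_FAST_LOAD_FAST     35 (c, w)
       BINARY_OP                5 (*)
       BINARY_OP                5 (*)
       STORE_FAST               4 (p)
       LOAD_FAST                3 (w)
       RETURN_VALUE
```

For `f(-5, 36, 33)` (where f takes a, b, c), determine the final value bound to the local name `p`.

825

LOAD_FAST_LOAD_FAST a,a → push -5,-5. Stack: [-5, -5]
BINARY_OP * → -5 * -5 = 25. Stack: [25]
LOAD_CONST → push 1. Stack: [25, 1]
BINARY_OP * → 25 * 1 = 25. Stack: [25]
STORE_FAST w → w=25. Stack: []
LOAD_CONST → push 8. Stack: [8]
LOAD_FAST b → push 36. Stack: [8, 36]
BINARY_OP % → 8 % 36 = 8. Stack: [8]
STORE_FAST p → p=8. Stack: []
LOAD_FAST p → push 8. Stack: [8]
LOAD_CONST → push 3. Stack: [8, 3]
BINARY_OP >> → 8 >> 3 = 1. Stack: [1]
LOAD_FAST_LOAD_FAST c,w → push 33,25. Stack: [1, 33, 25]
BINARY_OP * → 33 * 25 = 825. Stack: [1, 825]
BINARY_OP * → 1 * 825 = 825. Stack: [825]
STORE_FAST p → p=825. Stack: []
LOAD_FAST w → push 25. Stack: [25]
RETURN_VALUE → return 25.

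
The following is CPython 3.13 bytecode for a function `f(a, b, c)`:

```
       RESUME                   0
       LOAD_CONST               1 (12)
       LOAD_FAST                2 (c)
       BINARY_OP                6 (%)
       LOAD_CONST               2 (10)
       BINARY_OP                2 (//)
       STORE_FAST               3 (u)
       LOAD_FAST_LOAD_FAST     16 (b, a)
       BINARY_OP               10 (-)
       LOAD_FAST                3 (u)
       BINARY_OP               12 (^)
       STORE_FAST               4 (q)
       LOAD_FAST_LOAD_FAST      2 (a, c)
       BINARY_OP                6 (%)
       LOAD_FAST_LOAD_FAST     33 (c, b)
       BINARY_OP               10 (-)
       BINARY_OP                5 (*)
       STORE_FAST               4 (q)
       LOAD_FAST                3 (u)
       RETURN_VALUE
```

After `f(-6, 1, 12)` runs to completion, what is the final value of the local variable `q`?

LOAD_CONST → push 12. Stack: [12]
LOAD_FAST c → push 12. Stack: [12, 12]
BINARY_OP % → 12 % 12 = 0. Stack: [0]
LOAD_CONST → push 10. Stack: [0, 10]
BINARY_OP // → 0 // 10 = 0. Stack: [0]
STORE_FAST u → u=0. Stack: []
LOAD_FAST_LOAD_FAST b,a → push 1,-6. Stack: [1, -6]
BINARY_OP - → 1 - -6 = 7. Stack: [7]
LOAD_FAST u → push 0. Stack: [7, 0]
BINARY_OP ^ → 7 ^ 0 = 7. Stack: [7]
STORE_FAST q → q=7. Stack: []
LOAD_FAST_LOAD_FAST a,c → push -6,12. Stack: [-6, 12]
BINARY_OP % → -6 % 12 = 6. Stack: [6]
LOAD_FAST_LOAD_FAST c,b → push 12,1. Stack: [6, 12, 1]
BINARY_OP - → 12 - 1 = 11. Stack: [6, 11]
BINARY_OP * → 6 * 11 = 66. Stack: [66]
STORE_FAST q → q=66. Stack: []
LOAD_FAST u → push 0. Stack: [0]
RETURN_VALUE → return 0.

66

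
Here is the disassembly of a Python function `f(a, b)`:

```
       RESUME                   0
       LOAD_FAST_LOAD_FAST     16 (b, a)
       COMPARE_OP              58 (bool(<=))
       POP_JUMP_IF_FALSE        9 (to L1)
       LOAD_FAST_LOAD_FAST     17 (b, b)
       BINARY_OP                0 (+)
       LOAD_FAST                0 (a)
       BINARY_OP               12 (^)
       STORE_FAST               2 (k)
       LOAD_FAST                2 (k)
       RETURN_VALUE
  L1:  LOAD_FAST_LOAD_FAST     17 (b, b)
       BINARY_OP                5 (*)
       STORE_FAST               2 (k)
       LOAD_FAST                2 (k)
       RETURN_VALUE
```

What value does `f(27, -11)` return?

LOAD_FAST_LOAD_FAST b,a → push -11,27. Stack: [-11, 27]
COMPARE_OP bool(<=) → -11 vs 27 = True. Stack: [True]
POP_JUMP_IF_FALSE → pop True; no jump. Stack: []
LOAD_FAST_LOAD_FAST b,b → push -11,-11. Stack: [-11, -11]
BINARY_OP + → -11 + -11 = -22. Stack: [-22]
LOAD_FAST a → push 27. Stack: [-22, 27]
BINARY_OP ^ → -22 ^ 27 = -15. Stack: [-15]
STORE_FAST k → k=-15. Stack: []
LOAD_FAST k → push -15. Stack: [-15]
RETURN_VALUE → return -15.

-15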